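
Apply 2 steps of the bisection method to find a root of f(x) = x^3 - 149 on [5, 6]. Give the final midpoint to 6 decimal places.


f(x) = x^3 - 149
f(5) = -24 < 0
f(6) = 67 > 0

Step 1: midpoint = (5.000000 + 6.000000)/2 = 5.500000
  f(5.500000) = 17.375000
  f(mid) > 0, so root is in [5.000000, 5.500000]

Step 2: midpoint = (5.000000 + 5.500000)/2 = 5.250000
  f(5.250000) = -4.296875
  f(mid) < 0, so root is in [5.250000, 5.500000]

midpoint = 5.250000


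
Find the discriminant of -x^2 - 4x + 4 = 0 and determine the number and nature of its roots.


For ax^2 + bx + c = 0, discriminant D = b^2 - 4ac
Here a = -1, b = -4, c = 4
D = (-4)^2 - 4(-1)(4) = 16 + 16 = 32

D = 32 > 0 but not a perfect square
The equation has 2 distinct real irrational roots.

Discriminant = 32, 2 distinct real irrational roots


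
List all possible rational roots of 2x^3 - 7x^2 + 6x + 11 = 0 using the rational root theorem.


Rational root theorem: possible roots are ±p/q where:
  p divides the constant term (11): p ∈ {1, 11}
  q divides the leading coefficient (2): q ∈ {1, 2}

All possible rational roots: -11, -11/2, -1, -1/2, 1/2, 1, 11/2, 11

-11, -11/2, -1, -1/2, 1/2, 1, 11/2, 11


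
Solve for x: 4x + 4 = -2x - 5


Starting with: 4x + 4 = -2x - 5
Move all x terms to left: (4 + 2)x = -5 - 4
Simplify: 6x = -9
Divide both sides by 6: x = -3/2

x = -3/2


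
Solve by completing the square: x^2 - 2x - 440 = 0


Start: x^2 - 2x - 440 = 0
Move constant: x^2 - 2x = 440
Half of -2 is -1, squared is 1
Add 1 to both sides: x^2 - 2x + 1 = 441
(x - 1)^2 = 441
x - 1 = ±21
x = 1 + 21 = 22 or x = 1 - 21 = -20

x = -20, x = 22


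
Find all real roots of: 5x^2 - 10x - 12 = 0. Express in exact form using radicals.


Using the quadratic formula: x = (-b ± sqrt(b^2 - 4ac)) / (2a)
Here a = 5, b = -10, c = -12
Discriminant = b^2 - 4ac = (-10)^2 - 4(5)(-12) = 100 + 240 = 340
Since discriminant = 340 > 0, there are two real roots.
x = (10 ± 2*sqrt(85)) / 10
Simplifying: x = (5 ± sqrt(85)) / 5
Numerically: x ≈ 2.8439 or x ≈ -0.8439

x = (5 + sqrt(85)) / 5 or x = (5 - sqrt(85)) / 5


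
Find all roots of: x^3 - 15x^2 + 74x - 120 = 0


Let p(x) = x^3 - 15x^2 + 74x - 120. By the rational root theorem (leading coefficient 1), any rational root is an integer divisor of 120: try ±1, ±2, ... in turn.
Test x = 1: value = -60 ≠ 0.
Test x = -1: value = -210 ≠ 0.
Test x = 2: value = -24 ≠ 0.
Test x = -2: value = -336 ≠ 0.
Test x = 3: value = -6 ≠ 0.
Test x = -3: value = -504 ≠ 0.
Test x = 4: value = 0 ✓, so (x - 4) is a factor.
Synthetic division by (x - 4): bring down 1; 1(4) - 15 = -11; (-11)(4) + 74 = 30; 30(4) - 120 = 0 → quotient x^2 - 11x + 30, remainder 0.
Solve the quadratic x^2 - 11x + 30 = 0: discriminant = (-11)^2 - 4(1)(30) = 121 - 120 = 1.
sqrt(1) = 1, so x = (11 ± 1)/2: x = 6 or x = 5.
Collecting all roots found:

x = 4, x = 5, x = 6


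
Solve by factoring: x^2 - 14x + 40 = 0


We need two numbers that multiply to 40 and add to -14.
Those numbers are -10 and -4 (since (-10) * (-4) = 40 and (-10) + (-4) = -14).
So x^2 - 14x + 40 = (x - 10)(x - 4) = 0
Setting each factor to zero: x = 10 or x = 4

x = 4, x = 10


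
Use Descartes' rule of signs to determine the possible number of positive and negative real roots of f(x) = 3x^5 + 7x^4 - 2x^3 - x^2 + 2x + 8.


Descartes' rule of signs:

For positive roots, count sign changes in f(x) = 3x^5 + 7x^4 - 2x^3 - x^2 + 2x + 8:
Signs of coefficients: +, +, -, -, +, +
Number of sign changes: 2
Possible positive real roots: 2, 0

For negative roots, examine f(-x) = -3x^5 + 7x^4 + 2x^3 - x^2 - 2x + 8:
Signs of coefficients: -, +, +, -, -, +
Number of sign changes: 3
Possible negative real roots: 3, 1

Positive roots: 2 or 0; Negative roots: 3 or 1


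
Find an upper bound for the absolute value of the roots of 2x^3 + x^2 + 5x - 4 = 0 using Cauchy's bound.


Cauchy's bound: all roots r satisfy |r| <= 1 + max(|a_i/a_n|) for i = 0,...,n-1
where a_n is the leading coefficient.

Coefficients: [2, 1, 5, -4]
Leading coefficient a_n = 2
Ratios |a_i/a_n|: 1/2, 5/2, 2
Maximum ratio: 5/2
Cauchy's bound: |r| <= 1 + 5/2 = 7/2

Upper bound = 7/2


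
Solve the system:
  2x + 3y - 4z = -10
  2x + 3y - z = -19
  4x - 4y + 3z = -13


Using Cramer's rule. Expand each determinant along the first row.
D  = 2*[3*3 - (-1)*(-4)] - 3*[2*3 - (-1)*4] + (-4)*[2*(-4) - 3*4]
  = 2*(5) - 3*(10) + (-4)*(-20) = 60
Dx = (-10)*[3*3 - (-1)*(-4)] - 3*[(-19)*3 - (-1)*(-13)] + (-4)*[(-19)*(-4) - 3*(-13)]
  = (-10)*(5) - 3*(-70) + (-4)*(115) = -300
Dy = 2*[(-19)*3 - (-1)*(-13)] - (-10)*[2*3 - (-1)*4] + (-4)*[2*(-13) - (-19)*4]
  = 2*(-70) - (-10)*(10) + (-4)*(50) = -240
Dz = 2*[3*(-13) - (-19)*(-4)] - 3*[2*(-13) - (-19)*4] + (-10)*[2*(-4) - 3*4]
  = 2*(-115) - 3*(50) + (-10)*(-20) = -180
x = Dx/D = -300/60 = -5, y = Dy/D = -240/60 = -4, z = Dz/D = -180/60 = -3
Check eq1: (2)(-5) + (3)(-4) + (-4)(-3) = -10 = -10 ✓
Check eq2: (2)(-5) + (3)(-4) + (-1)(-3) = -19 = -19 ✓
Check eq3: (4)(-5) + (-4)(-4) + (3)(-3) = -13 = -13 ✓

x = -5, y = -4, z = -3


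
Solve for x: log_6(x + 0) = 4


Convert to exponential form: x + 0 = 6^4 = 1296
x = 1296 - 0 = 1296
Check: log_6(1296 + 0) = log_6(1296) = log_6(1296) = 4 ✓

x = 1296


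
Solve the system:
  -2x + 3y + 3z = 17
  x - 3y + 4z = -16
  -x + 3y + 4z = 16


Using Cramer's rule. Expand each determinant along the first row.
D  = (-2)*[(-3)*4 - 4*3] - 3*[1*4 - 4*(-1)] + 3*[1*3 - (-3)*(-1)]
  = (-2)*(-24) - 3*(8) + 3*(0) = 24
Dx = 17*[(-3)*4 - 4*3] - 3*[(-16)*4 - 4*16] + 3*[(-16)*3 - (-3)*16]
  = 17*(-24) - 3*(-128) + 3*(0) = -24
Dy = (-2)*[(-16)*4 - 4*16] - 17*[1*4 - 4*(-1)] + 3*[1*16 - (-16)*(-1)]
  = (-2)*(-128) - 17*(8) + 3*(0) = 120
Dz = (-2)*[(-3)*16 - (-16)*3] - 3*[1*16 - (-16)*(-1)] + 17*[1*3 - (-3)*(-1)]
  = (-2)*(0) - 3*(0) + 17*(0) = 0
x = Dx/D = -24/24 = -1, y = Dy/D = 120/24 = 5, z = Dz/D = 0/24 = 0
Check eq1: (-2)(-1) + (3)(5) + (3)(0) = 17 = 17 ✓
Check eq2: (1)(-1) + (-3)(5) + (4)(0) = -16 = -16 ✓
Check eq3: (-1)(-1) + (3)(5) + (4)(0) = 16 = 16 ✓

x = -1, y = 5, z = 0


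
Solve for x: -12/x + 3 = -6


Subtract 3 from both sides: -12/x = -9
Multiply both sides by x: -12 = -9 * x
Divide by -9: x = 4/3

x = 4/3


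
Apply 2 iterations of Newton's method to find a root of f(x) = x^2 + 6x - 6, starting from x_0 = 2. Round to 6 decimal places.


Newton's method: x_(n+1) = x_n - f(x_n)/f'(x_n)
f(x) = x^2 + 6x - 6
f'(x) = 2x + 6

Iteration 1:
  f(2.000000) = 10.000000
  f'(2.000000) = 10.000000
  x_1 = 2.000000 - (10.000000)/(10.000000) = 1.000000

Iteration 2:
  f(1.000000) = 1.000000
  f'(1.000000) = 8.000000
  x_2 = 1.000000 - (1.000000)/(8.000000) = 0.875000

x_2 = 0.875000


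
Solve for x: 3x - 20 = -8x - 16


Starting with: 3x - 20 = -8x - 16
Move all x terms to left: (3 + 8)x = -16 + 20
Simplify: 11x = 4
Divide both sides by 11: x = 4/11

x = 4/11


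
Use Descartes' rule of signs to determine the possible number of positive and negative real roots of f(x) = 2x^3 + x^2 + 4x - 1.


Descartes' rule of signs:

For positive roots, count sign changes in f(x) = 2x^3 + x^2 + 4x - 1:
Signs of coefficients: +, +, +, -
Number of sign changes: 1
Possible positive real roots: 1

For negative roots, examine f(-x) = -2x^3 + x^2 - 4x - 1:
Signs of coefficients: -, +, -, -
Number of sign changes: 2
Possible negative real roots: 2, 0

Positive roots: 1; Negative roots: 2 or 0


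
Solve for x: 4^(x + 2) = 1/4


Express both sides with the same base.
1/4 = 4^(-1)
Since the bases match, equate exponents: x + 2 = -1
So x = -1 - (2) = -3

x = -3


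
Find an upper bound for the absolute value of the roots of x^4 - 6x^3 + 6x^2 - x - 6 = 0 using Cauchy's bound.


Cauchy's bound: all roots r satisfy |r| <= 1 + max(|a_i/a_n|) for i = 0,...,n-1
where a_n is the leading coefficient.

Coefficients: [1, -6, 6, -1, -6]
Leading coefficient a_n = 1
Ratios |a_i/a_n|: 6, 6, 1, 6
Maximum ratio: 6
Cauchy's bound: |r| <= 1 + 6 = 7

Upper bound = 7


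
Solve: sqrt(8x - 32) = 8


Square both sides: 8x - 32 = 8^2 = 64
8x = 64 + 32 = 96
x = 12
Check: sqrt(8*12 - 32) = sqrt(64) = 8 ✓

x = 12


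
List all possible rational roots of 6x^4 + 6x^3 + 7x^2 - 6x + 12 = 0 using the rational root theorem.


Rational root theorem: possible roots are ±p/q where:
  p divides the constant term (12): p ∈ {1, 2, 3, 4, 6, 12}
  q divides the leading coefficient (6): q ∈ {1, 2, 3, 6}

All possible rational roots: -12, -6, -4, -3, -2, -3/2, -4/3, -1, -2/3, -1/2, -1/3, -1/6, 1/6, 1/3, 1/2, 2/3, 1, 4/3, 3/2, 2, 3, 4, 6, 12

-12, -6, -4, -3, -2, -3/2, -4/3, -1, -2/3, -1/2, -1/3, -1/6, 1/6, 1/3, 1/2, 2/3, 1, 4/3, 3/2, 2, 3, 4, 6, 12


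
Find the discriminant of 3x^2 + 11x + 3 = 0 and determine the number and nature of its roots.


For ax^2 + bx + c = 0, discriminant D = b^2 - 4ac
Here a = 3, b = 11, c = 3
D = (11)^2 - 4(3)(3) = 121 - 36 = 85

D = 85 > 0 but not a perfect square
The equation has 2 distinct real irrational roots.

Discriminant = 85, 2 distinct real irrational roots


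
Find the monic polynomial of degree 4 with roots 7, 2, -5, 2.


A monic polynomial with roots 7, 2, -5, 2 is:
p(x) = (x - 7)(x - 2)(x + 5)(x - 2)
After multiplying by (x - 7): x - 7
After multiplying by (x - 2): x^2 - 9x + 14
After multiplying by (x + 5): x^3 - 4x^2 - 31x + 70
After multiplying by (x - 2): x^4 - 6x^3 - 23x^2 + 132x - 140

x^4 - 6x^3 - 23x^2 + 132x - 140


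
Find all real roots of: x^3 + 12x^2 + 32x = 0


The constant term is 0, so x = 0 is a root. Factor out x:
  x(x^2 + 12x + 32) = 0
Solve the quadratic x^2 + 12x + 32 = 0: discriminant = 12^2 - 4(1)(32) = 144 - 128 = 16.
sqrt(16) = 4, so x = (-12 ± 4)/2: x = -4 or x = -8.

x = -8, x = -4, x = 0


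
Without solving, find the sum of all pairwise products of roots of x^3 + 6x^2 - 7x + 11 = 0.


By Vieta's formulas for x^3 + bx^2 + cx + d = 0:
  r1 + r2 + r3 = -b/a = -6
  r1*r2 + r1*r3 + r2*r3 = c/a = -7
  r1*r2*r3 = -d/a = -11


Sum of pairwise products = -7


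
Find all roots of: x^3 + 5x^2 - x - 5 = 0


Let p(x) = x^3 + 5x^2 - x - 5. By the rational root theorem (leading coefficient 1), any rational root is an integer divisor of 5: try ±1, ±2, ... in turn.
Test x = 1: value = 0 ✓, so (x - 1) is a factor.
Synthetic division by (x - 1): bring down 1; 1(1) + 5 = 6; 6(1) - 1 = 5; 5(1) - 5 = 0 → quotient x^2 + 6x + 5, remainder 0.
Solve the quadratic x^2 + 6x + 5 = 0: discriminant = 6^2 - 4(1)(5) = 36 - 20 = 16.
sqrt(16) = 4, so x = (-6 ± 4)/2: x = -1 or x = -5.
Collecting all roots found:

x = -5, x = -1, x = 1


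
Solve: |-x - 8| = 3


An absolute value equation |expr| = 3 gives two cases:
Case 1: -x - 8 = 3
  -x = 11, so x = -11
Case 2: -x - 8 = -3
  -x = 5, so x = -5

x = -11, x = -5


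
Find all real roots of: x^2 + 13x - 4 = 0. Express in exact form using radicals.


Using the quadratic formula: x = (-b ± sqrt(b^2 - 4ac)) / (2a)
Here a = 1, b = 13, c = -4
Discriminant = b^2 - 4ac = 13^2 - 4(1)(-4) = 169 + 16 = 185
Since discriminant = 185 > 0, there are two real roots.
x = (-13 ± sqrt(185)) / 2
Numerically: x ≈ 0.3007 or x ≈ -13.3007

x = (-13 + sqrt(185)) / 2 or x = (-13 - sqrt(185)) / 2


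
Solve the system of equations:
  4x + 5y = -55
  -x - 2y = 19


Using Cramer's rule:
Determinant D = (4)(-2) - (-1)(5) = -8 + 5 = -3
Dx = (-55)(-2) - (19)(5) = 110 - 95 = 15
Dy = (4)(19) - (-1)(-55) = 76 - 55 = 21
x = Dx/D = 15/-3 = -5
y = Dy/D = 21/-3 = -7

x = -5, y = -7


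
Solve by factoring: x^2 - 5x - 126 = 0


We need two numbers that multiply to -126 and add to -5.
Those numbers are -14 and 9 (since (-14) * 9 = -126 and (-14) + 9 = -5).
So x^2 - 5x - 126 = (x - 14)(x + 9) = 0
Setting each factor to zero: x = 14 or x = -9

x = -9, x = 14


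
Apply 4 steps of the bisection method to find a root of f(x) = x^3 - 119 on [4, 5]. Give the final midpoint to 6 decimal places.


f(x) = x^3 - 119
f(4) = -55 < 0
f(5) = 6 > 0

Step 1: midpoint = (4.000000 + 5.000000)/2 = 4.500000
  f(4.500000) = -27.875000
  f(mid) < 0, so root is in [4.500000, 5.000000]

Step 2: midpoint = (4.500000 + 5.000000)/2 = 4.750000
  f(4.750000) = -11.828125
  f(mid) < 0, so root is in [4.750000, 5.000000]

Step 3: midpoint = (4.750000 + 5.000000)/2 = 4.875000
  f(4.875000) = -3.142578
  f(mid) < 0, so root is in [4.875000, 5.000000]

Step 4: midpoint = (4.875000 + 5.000000)/2 = 4.937500
  f(4.937500) = 1.370850
  f(mid) > 0, so root is in [4.875000, 4.937500]

midpoint = 4.937500


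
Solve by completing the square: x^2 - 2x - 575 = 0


Start: x^2 - 2x - 575 = 0
Move constant: x^2 - 2x = 575
Half of -2 is -1, squared is 1
Add 1 to both sides: x^2 - 2x + 1 = 576
(x - 1)^2 = 576
x - 1 = ±24
x = 1 + 24 = 25 or x = 1 - 24 = -23

x = -23, x = 25


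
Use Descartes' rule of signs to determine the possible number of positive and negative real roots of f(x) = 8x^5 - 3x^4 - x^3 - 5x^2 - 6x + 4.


Descartes' rule of signs:

For positive roots, count sign changes in f(x) = 8x^5 - 3x^4 - x^3 - 5x^2 - 6x + 4:
Signs of coefficients: +, -, -, -, -, +
Number of sign changes: 2
Possible positive real roots: 2, 0

For negative roots, examine f(-x) = -8x^5 - 3x^4 + x^3 - 5x^2 + 6x + 4:
Signs of coefficients: -, -, +, -, +, +
Number of sign changes: 3
Possible negative real roots: 3, 1

Positive roots: 2 or 0; Negative roots: 3 or 1


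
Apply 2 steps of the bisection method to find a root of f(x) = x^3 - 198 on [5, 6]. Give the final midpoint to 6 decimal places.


f(x) = x^3 - 198
f(5) = -73 < 0
f(6) = 18 > 0

Step 1: midpoint = (5.000000 + 6.000000)/2 = 5.500000
  f(5.500000) = -31.625000
  f(mid) < 0, so root is in [5.500000, 6.000000]

Step 2: midpoint = (5.500000 + 6.000000)/2 = 5.750000
  f(5.750000) = -7.890625
  f(mid) < 0, so root is in [5.750000, 6.000000]

midpoint = 5.750000


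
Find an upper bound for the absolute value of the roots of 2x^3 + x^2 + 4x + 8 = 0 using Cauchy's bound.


Cauchy's bound: all roots r satisfy |r| <= 1 + max(|a_i/a_n|) for i = 0,...,n-1
where a_n is the leading coefficient.

Coefficients: [2, 1, 4, 8]
Leading coefficient a_n = 2
Ratios |a_i/a_n|: 1/2, 2, 4
Maximum ratio: 4
Cauchy's bound: |r| <= 1 + 4 = 5

Upper bound = 5


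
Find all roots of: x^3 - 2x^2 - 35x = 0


The constant term is 0, so x = 0 is a root. Factor out x:
  x^2 - 2x - 35 = 0
Solve the quadratic x^2 - 2x - 35 = 0: discriminant = (-2)^2 - 4(1)(-35) = 4 + 140 = 144.
sqrt(144) = 12, so x = (2 ± 12)/2: x = 7 or x = -5.
Collecting all roots found:

x = -5, x = 0, x = 7


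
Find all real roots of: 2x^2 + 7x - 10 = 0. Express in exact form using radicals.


Using the quadratic formula: x = (-b ± sqrt(b^2 - 4ac)) / (2a)
Here a = 2, b = 7, c = -10
Discriminant = b^2 - 4ac = 7^2 - 4(2)(-10) = 49 + 80 = 129
Since discriminant = 129 > 0, there are two real roots.
x = (-7 ± sqrt(129)) / 4
Numerically: x ≈ 1.0895 or x ≈ -4.5895

x = (-7 + sqrt(129)) / 4 or x = (-7 - sqrt(129)) / 4


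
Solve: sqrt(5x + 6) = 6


Square both sides: 5x + 6 = 6^2 = 36
5x = 36 - 6 = 30
x = 6
Check: sqrt(5*6 + 6) = sqrt(36) = 6 ✓

x = 6


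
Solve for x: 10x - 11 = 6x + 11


Starting with: 10x - 11 = 6x + 11
Move all x terms to left: (10 - 6)x = 11 + 11
Simplify: 4x = 22
Divide both sides by 4: x = 11/2

x = 11/2


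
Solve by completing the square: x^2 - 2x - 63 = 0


Start: x^2 - 2x - 63 = 0
Move constant: x^2 - 2x = 63
Half of -2 is -1, squared is 1
Add 1 to both sides: x^2 - 2x + 1 = 64
(x - 1)^2 = 64
x - 1 = ±8
x = 1 + 8 = 9 or x = 1 - 8 = -7

x = -7, x = 9


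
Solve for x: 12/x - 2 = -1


Subtract -2 from both sides: 12/x = 1
Multiply both sides by x: 12 = 1 * x
Divide by 1: x = 12

x = 12


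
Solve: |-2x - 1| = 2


An absolute value equation |expr| = 2 gives two cases:
Case 1: -2x - 1 = 2
  -2x = 3, so x = -3/2
Case 2: -2x - 1 = -2
  -2x = -1, so x = 1/2

x = -3/2, x = 1/2


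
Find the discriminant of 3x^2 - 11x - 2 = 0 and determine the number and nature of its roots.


For ax^2 + bx + c = 0, discriminant D = b^2 - 4ac
Here a = 3, b = -11, c = -2
D = (-11)^2 - 4(3)(-2) = 121 + 24 = 145

D = 145 > 0 but not a perfect square
The equation has 2 distinct real irrational roots.

Discriminant = 145, 2 distinct real irrational roots


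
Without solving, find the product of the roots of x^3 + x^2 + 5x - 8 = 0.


By Vieta's formulas for x^3 + bx^2 + cx + d = 0:
  r1 + r2 + r3 = -b/a = -1
  r1*r2 + r1*r3 + r2*r3 = c/a = 5
  r1*r2*r3 = -d/a = 8


Product = 8


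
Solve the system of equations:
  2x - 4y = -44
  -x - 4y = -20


Using Cramer's rule:
Determinant D = (2)(-4) - (-1)(-4) = -8 - 4 = -12
Dx = (-44)(-4) - (-20)(-4) = 176 - 80 = 96
Dy = (2)(-20) - (-1)(-44) = -40 - 44 = -84
x = Dx/D = 96/-12 = -8
y = Dy/D = -84/-12 = 7

x = -8, y = 7


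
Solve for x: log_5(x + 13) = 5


Convert to exponential form: x + 13 = 5^5 = 3125
x = 3125 - 13 = 3112
Check: log_5(3112 + 13) = log_5(3125) = log_5(3125) = 5 ✓

x = 3112


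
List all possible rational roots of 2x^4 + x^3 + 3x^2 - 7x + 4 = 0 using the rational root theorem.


Rational root theorem: possible roots are ±p/q where:
  p divides the constant term (4): p ∈ {1, 2, 4}
  q divides the leading coefficient (2): q ∈ {1, 2}

All possible rational roots: -4, -2, -1, -1/2, 1/2, 1, 2, 4

-4, -2, -1, -1/2, 1/2, 1, 2, 4


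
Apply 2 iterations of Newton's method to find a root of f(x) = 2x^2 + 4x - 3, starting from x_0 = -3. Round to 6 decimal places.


Newton's method: x_(n+1) = x_n - f(x_n)/f'(x_n)
f(x) = 2x^2 + 4x - 3
f'(x) = 4x + 4

Iteration 1:
  f(-3.000000) = 3.000000
  f'(-3.000000) = -8.000000
  x_1 = -3.000000 - (3.000000)/(-8.000000) = -2.625000

Iteration 2:
  f(-2.625000) = 0.281250
  f'(-2.625000) = -6.500000
  x_2 = -2.625000 - (0.281250)/(-6.500000) = -2.581731

x_2 = -2.581731


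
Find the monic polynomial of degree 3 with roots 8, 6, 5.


A monic polynomial with roots 8, 6, 5 is:
p(x) = (x - 8)(x - 6)(x - 5)
After multiplying by (x - 8): x - 8
After multiplying by (x - 6): x^2 - 14x + 48
After multiplying by (x - 5): x^3 - 19x^2 + 118x - 240

x^3 - 19x^2 + 118x - 240


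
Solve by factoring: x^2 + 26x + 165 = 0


We need two numbers that multiply to 165 and add to 26.
Those numbers are 15 and 11 (since 15 * 11 = 165 and 15 + 11 = 26).
So x^2 + 26x + 165 = (x + 15)(x + 11) = 0
Setting each factor to zero: x = -15 or x = -11

x = -15, x = -11


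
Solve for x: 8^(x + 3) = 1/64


Express both sides with the same base.
1/64 = 8^(-2)
Since the bases match, equate exponents: x + 3 = -2
So x = -2 - (3) = -5

x = -5


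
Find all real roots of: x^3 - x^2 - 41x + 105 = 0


Let p(x) = x^3 - x^2 - 41x + 105. By the rational root theorem (leading coefficient 1), any rational root is an integer divisor of 105: try ±1, ±2, ... in turn.
Test x = 1: value = 64 ≠ 0.
Test x = -1: value = 144 ≠ 0.
Test x = 3: value = 0 ✓, so (x - 3) is a factor.
Synthetic division by (x - 3): bring down 1; 1(3) - 1 = 2; 2(3) - 41 = -35; (-35)(3) + 105 = 0 → quotient x^2 + 2x - 35, remainder 0.
Solve the quadratic x^2 + 2x - 35 = 0: discriminant = 2^2 - 4(1)(-35) = 4 + 140 = 144.
sqrt(144) = 12, so x = (-2 ± 12)/2: x = 5 or x = -7.

x = -7, x = 3, x = 5


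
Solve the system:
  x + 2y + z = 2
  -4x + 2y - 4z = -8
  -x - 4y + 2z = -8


Using Cramer's rule. Expand each determinant along the first row.
D  = 1*[2*2 - (-4)*(-4)] - 2*[(-4)*2 - (-4)*(-1)] + 1*[(-4)*(-4) - 2*(-1)]
  = 1*(-12) - 2*(-12) + 1*(18) = 30
Dx = 2*[2*2 - (-4)*(-4)] - 2*[(-8)*2 - (-4)*(-8)] + 1*[(-8)*(-4) - 2*(-8)]
  = 2*(-12) - 2*(-48) + 1*(48) = 120
Dy = 1*[(-8)*2 - (-4)*(-8)] - 2*[(-4)*2 - (-4)*(-1)] + 1*[(-4)*(-8) - (-8)*(-1)]
  = 1*(-48) - 2*(-12) + 1*(24) = 0
Dz = 1*[2*(-8) - (-8)*(-4)] - 2*[(-4)*(-8) - (-8)*(-1)] + 2*[(-4)*(-4) - 2*(-1)]
  = 1*(-48) - 2*(24) + 2*(18) = -60
x = Dx/D = 120/30 = 4, y = Dy/D = 0/30 = 0, z = Dz/D = -60/30 = -2
Check eq1: (1)(4) + (2)(0) + (1)(-2) = 2 = 2 ✓
Check eq2: (-4)(4) + (2)(0) + (-4)(-2) = -8 = -8 ✓
Check eq3: (-1)(4) + (-4)(0) + (2)(-2) = -8 = -8 ✓

x = 4, y = 0, z = -2


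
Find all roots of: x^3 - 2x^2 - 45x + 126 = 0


Let p(x) = x^3 - 2x^2 - 45x + 126. By the rational root theorem (leading coefficient 1), any rational root is an integer divisor of 126: try ±1, ±2, ... in turn.
Test x = 1: value = 80 ≠ 0.
Test x = -1: value = 168 ≠ 0.
Test x = 2: value = 36 ≠ 0.
Test x = -2: value = 200 ≠ 0.
Test x = 3: value = 0 ✓, so (x - 3) is a factor.
Synthetic division by (x - 3): bring down 1; 1(3) - 2 = 1; 1(3) - 45 = -42; (-42)(3) + 126 = 0 → quotient x^2 + x - 42, remainder 0.
Solve the quadratic x^2 + x - 42 = 0: discriminant = 1^2 - 4(1)(-42) = 1 + 168 = 169.
sqrt(169) = 13, so x = (-1 ± 13)/2: x = 6 or x = -7.
Collecting all roots found:

x = -7, x = 3, x = 6


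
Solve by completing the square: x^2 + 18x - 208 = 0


Start: x^2 + 18x - 208 = 0
Move constant: x^2 + 18x = 208
Half of 18 is 9, squared is 81
Add 81 to both sides: x^2 + 18x + 81 = 289
(x + 9)^2 = 289
x + 9 = ±17
x = -9 + 17 = 8 or x = -9 - 17 = -26

x = -26, x = 8


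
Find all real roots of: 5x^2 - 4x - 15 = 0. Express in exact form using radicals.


Using the quadratic formula: x = (-b ± sqrt(b^2 - 4ac)) / (2a)
Here a = 5, b = -4, c = -15
Discriminant = b^2 - 4ac = (-4)^2 - 4(5)(-15) = 16 + 300 = 316
Since discriminant = 316 > 0, there are two real roots.
x = (4 ± 2*sqrt(79)) / 10
Simplifying: x = (2 ± sqrt(79)) / 5
Numerically: x ≈ 2.1776 or x ≈ -1.3776

x = (2 + sqrt(79)) / 5 or x = (2 - sqrt(79)) / 5


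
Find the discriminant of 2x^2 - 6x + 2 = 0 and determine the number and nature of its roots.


For ax^2 + bx + c = 0, discriminant D = b^2 - 4ac
Here a = 2, b = -6, c = 2
D = (-6)^2 - 4(2)(2) = 36 - 16 = 20

D = 20 > 0 but not a perfect square
The equation has 2 distinct real irrational roots.

Discriminant = 20, 2 distinct real irrational roots


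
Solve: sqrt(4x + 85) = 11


Square both sides: 4x + 85 = 11^2 = 121
4x = 121 - 85 = 36
x = 9
Check: sqrt(4*9 + 85) = sqrt(121) = 11 ✓

x = 9


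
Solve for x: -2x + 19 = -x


Starting with: -2x + 19 = -x
Move all x terms to left: (-2 + 1)x = 0 - 19
Simplify: -x = -19
Divide both sides by -1: x = 19

x = 19


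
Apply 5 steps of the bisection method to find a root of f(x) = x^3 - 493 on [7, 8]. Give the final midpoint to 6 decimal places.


f(x) = x^3 - 493
f(7) = -150 < 0
f(8) = 19 > 0

Step 1: midpoint = (7.000000 + 8.000000)/2 = 7.500000
  f(7.500000) = -71.125000
  f(mid) < 0, so root is in [7.500000, 8.000000]

Step 2: midpoint = (7.500000 + 8.000000)/2 = 7.750000
  f(7.750000) = -27.515625
  f(mid) < 0, so root is in [7.750000, 8.000000]

Step 3: midpoint = (7.750000 + 8.000000)/2 = 7.875000
  f(7.875000) = -4.626953
  f(mid) < 0, so root is in [7.875000, 8.000000]

Step 4: midpoint = (7.875000 + 8.000000)/2 = 7.937500
  f(7.937500) = 7.093506
  f(mid) > 0, so root is in [7.875000, 7.937500]

Step 5: midpoint = (7.875000 + 7.937500)/2 = 7.906250
  f(7.906250) = 1.210114
  f(mid) > 0, so root is in [7.875000, 7.906250]

midpoint = 7.906250


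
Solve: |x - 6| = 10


An absolute value equation |expr| = 10 gives two cases:
Case 1: x - 6 = 10
  x = 16, so x = 16
Case 2: x - 6 = -10
  x = -4, so x = -4

x = -4, x = 16


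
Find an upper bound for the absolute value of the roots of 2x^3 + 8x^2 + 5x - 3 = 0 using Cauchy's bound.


Cauchy's bound: all roots r satisfy |r| <= 1 + max(|a_i/a_n|) for i = 0,...,n-1
where a_n is the leading coefficient.

Coefficients: [2, 8, 5, -3]
Leading coefficient a_n = 2
Ratios |a_i/a_n|: 4, 5/2, 3/2
Maximum ratio: 4
Cauchy's bound: |r| <= 1 + 4 = 5

Upper bound = 5


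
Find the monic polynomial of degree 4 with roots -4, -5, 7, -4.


A monic polynomial with roots -4, -5, 7, -4 is:
p(x) = (x + 4)(x + 5)(x - 7)(x + 4)
After multiplying by (x + 4): x + 4
After multiplying by (x + 5): x^2 + 9x + 20
After multiplying by (x - 7): x^3 + 2x^2 - 43x - 140
After multiplying by (x + 4): x^4 + 6x^3 - 35x^2 - 312x - 560

x^4 + 6x^3 - 35x^2 - 312x - 560


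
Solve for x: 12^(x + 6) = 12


Express both sides with the same base.
12 = 12^1
Since the bases match, equate exponents: x + 6 = 1
So x = 1 - (6) = -5

x = -5


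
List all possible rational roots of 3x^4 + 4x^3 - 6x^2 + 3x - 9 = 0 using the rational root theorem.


Rational root theorem: possible roots are ±p/q where:
  p divides the constant term (-9): p ∈ {1, 3, 9}
  q divides the leading coefficient (3): q ∈ {1, 3}

All possible rational roots: -9, -3, -1, -1/3, 1/3, 1, 3, 9

-9, -3, -1, -1/3, 1/3, 1, 3, 9


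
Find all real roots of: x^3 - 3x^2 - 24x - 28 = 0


Let p(x) = x^3 - 3x^2 - 24x - 28. By the rational root theorem (leading coefficient 1), any rational root is an integer divisor of 28: try ±1, ±2, ... in turn.
Test x = 1: value = -54 ≠ 0.
Test x = -1: value = -8 ≠ 0.
Test x = 2: value = -80 ≠ 0.
Test x = -2: value = 0 ✓, so (x + 2) is a factor.
Synthetic division by (x + 2): bring down 1; 1(-2) - 3 = -5; (-5)(-2) - 24 = -14; (-14)(-2) - 28 = 0 → quotient x^2 - 5x - 14, remainder 0.
Solve the quadratic x^2 - 5x - 14 = 0: discriminant = (-5)^2 - 4(1)(-14) = 25 + 56 = 81.
sqrt(81) = 9, so x = (5 ± 9)/2: x = 7 or x = -2.

x = -2 (multiplicity 2), x = 7


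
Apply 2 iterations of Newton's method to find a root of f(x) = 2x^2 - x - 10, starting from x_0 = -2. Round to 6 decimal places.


Newton's method: x_(n+1) = x_n - f(x_n)/f'(x_n)
f(x) = 2x^2 - x - 10
f'(x) = 4x - 1

Iteration 1:
  f(-2.000000) = 0.000000
  f'(-2.000000) = -9.000000
  x_1 = -2.000000 - (0.000000)/(-9.000000) = -2.000000

Iteration 2:
  f(-2.000000) = 0.000000
  f'(-2.000000) = -9.000000
  x_2 = -2.000000 - (0.000000)/(-9.000000) = -2.000000

x_2 = -2.000000


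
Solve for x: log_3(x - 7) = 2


Convert to exponential form: x - 7 = 3^2 = 9
x = 9 + 7 = 16
Check: log_3(16 - 7) = log_3(9) = log_3(9) = 2 ✓

x = 16


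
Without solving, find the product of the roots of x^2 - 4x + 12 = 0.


By Vieta's formulas for ax^2 + bx + c = 0:
  Sum of roots = -b/a
  Product of roots = c/a

Here a = 1, b = -4, c = 12
Sum = -(-4)/1 = 4
Product = 12/1 = 12

Product = 12


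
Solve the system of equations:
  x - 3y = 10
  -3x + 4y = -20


Using Cramer's rule:
Determinant D = (1)(4) - (-3)(-3) = 4 - 9 = -5
Dx = (10)(4) - (-20)(-3) = 40 - 60 = -20
Dy = (1)(-20) - (-3)(10) = -20 + 30 = 10
x = Dx/D = -20/-5 = 4
y = Dy/D = 10/-5 = -2

x = 4, y = -2


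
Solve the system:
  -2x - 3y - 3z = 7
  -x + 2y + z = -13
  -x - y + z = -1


Using Cramer's rule. Expand each determinant along the first row.
D  = (-2)*[2*1 - 1*(-1)] - (-3)*[(-1)*1 - 1*(-1)] + (-3)*[(-1)*(-1) - 2*(-1)]
  = (-2)*(3) - (-3)*(0) + (-3)*(3) = -15
Dx = 7*[2*1 - 1*(-1)] - (-3)*[(-13)*1 - 1*(-1)] + (-3)*[(-13)*(-1) - 2*(-1)]
  = 7*(3) - (-3)*(-12) + (-3)*(15) = -60
Dy = (-2)*[(-13)*1 - 1*(-1)] - 7*[(-1)*1 - 1*(-1)] + (-3)*[(-1)*(-1) - (-13)*(-1)]
  = (-2)*(-12) - 7*(0) + (-3)*(-12) = 60
Dz = (-2)*[2*(-1) - (-13)*(-1)] - (-3)*[(-1)*(-1) - (-13)*(-1)] + 7*[(-1)*(-1) - 2*(-1)]
  = (-2)*(-15) - (-3)*(-12) + 7*(3) = 15
x = Dx/D = -60/-15 = 4, y = Dy/D = 60/-15 = -4, z = Dz/D = 15/-15 = -1
Check eq1: (-2)(4) + (-3)(-4) + (-3)(-1) = 7 = 7 ✓
Check eq2: (-1)(4) + (2)(-4) + (1)(-1) = -13 = -13 ✓
Check eq3: (-1)(4) + (-1)(-4) + (1)(-1) = -1 = -1 ✓

x = 4, y = -4, z = -1


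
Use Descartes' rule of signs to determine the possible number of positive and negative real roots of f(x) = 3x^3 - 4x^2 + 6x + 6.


Descartes' rule of signs:

For positive roots, count sign changes in f(x) = 3x^3 - 4x^2 + 6x + 6:
Signs of coefficients: +, -, +, +
Number of sign changes: 2
Possible positive real roots: 2, 0

For negative roots, examine f(-x) = -3x^3 - 4x^2 - 6x + 6:
Signs of coefficients: -, -, -, +
Number of sign changes: 1
Possible negative real roots: 1

Positive roots: 2 or 0; Negative roots: 1


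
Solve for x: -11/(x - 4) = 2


Multiply both sides by (x - 4): -11 = 2(x - 4)
Distribute: -11 = 2x - 8
2x = -11 + 8 = -3
x = -3/2

x = -3/2


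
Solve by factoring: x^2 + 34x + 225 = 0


We need two numbers that multiply to 225 and add to 34.
Those numbers are 25 and 9 (since 25 * 9 = 225 and 25 + 9 = 34).
So x^2 + 34x + 225 = (x + 25)(x + 9) = 0
Setting each factor to zero: x = -25 or x = -9

x = -25, x = -9


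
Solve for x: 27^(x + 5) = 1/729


Express both sides with the same base.
1/729 = 27^(-2)
Since the bases match, equate exponents: x + 5 = -2
So x = -2 - (5) = -7

x = -7


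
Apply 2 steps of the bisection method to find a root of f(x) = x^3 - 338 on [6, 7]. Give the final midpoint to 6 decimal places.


f(x) = x^3 - 338
f(6) = -122 < 0
f(7) = 5 > 0

Step 1: midpoint = (6.000000 + 7.000000)/2 = 6.500000
  f(6.500000) = -63.375000
  f(mid) < 0, so root is in [6.500000, 7.000000]

Step 2: midpoint = (6.500000 + 7.000000)/2 = 6.750000
  f(6.750000) = -30.453125
  f(mid) < 0, so root is in [6.750000, 7.000000]

midpoint = 6.750000


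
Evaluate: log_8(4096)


We need the exponent such that 8^? = 4096
8^4 = 4096
Therefore log_8(4096) = 4

4


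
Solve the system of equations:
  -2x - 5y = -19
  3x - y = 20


Using Cramer's rule:
Determinant D = (-2)(-1) - (3)(-5) = 2 + 15 = 17
Dx = (-19)(-1) - (20)(-5) = 19 + 100 = 119
Dy = (-2)(20) - (3)(-19) = -40 + 57 = 17
x = Dx/D = 119/17 = 7
y = Dy/D = 17/17 = 1

x = 7, y = 1


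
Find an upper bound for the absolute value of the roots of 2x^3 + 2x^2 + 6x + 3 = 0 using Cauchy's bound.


Cauchy's bound: all roots r satisfy |r| <= 1 + max(|a_i/a_n|) for i = 0,...,n-1
where a_n is the leading coefficient.

Coefficients: [2, 2, 6, 3]
Leading coefficient a_n = 2
Ratios |a_i/a_n|: 1, 3, 3/2
Maximum ratio: 3
Cauchy's bound: |r| <= 1 + 3 = 4

Upper bound = 4


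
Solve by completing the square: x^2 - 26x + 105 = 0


Start: x^2 - 26x + 105 = 0
Move constant: x^2 - 26x = -105
Half of -26 is -13, squared is 169
Add 169 to both sides: x^2 - 26x + 169 = 64
(x - 13)^2 = 64
x - 13 = ±8
x = 13 + 8 = 21 or x = 13 - 8 = 5

x = 5, x = 21


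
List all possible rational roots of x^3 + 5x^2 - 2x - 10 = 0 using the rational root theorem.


Rational root theorem: possible roots are ±p/q where:
  p divides the constant term (-10): p ∈ {1, 2, 5, 10}
  q divides the leading coefficient (1): q ∈ {1}

All possible rational roots: -10, -5, -2, -1, 1, 2, 5, 10

-10, -5, -2, -1, 1, 2, 5, 10


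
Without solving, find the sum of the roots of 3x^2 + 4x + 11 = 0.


By Vieta's formulas for ax^2 + bx + c = 0:
  Sum of roots = -b/a
  Product of roots = c/a

Here a = 3, b = 4, c = 11
Sum = -(4)/3 = -4/3
Product = 11/3 = 11/3

Sum = -4/3


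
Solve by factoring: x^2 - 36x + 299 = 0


We need two numbers that multiply to 299 and add to -36.
Those numbers are -13 and -23 (since (-13) * (-23) = 299 and (-13) + (-23) = -36).
So x^2 - 36x + 299 = (x - 13)(x - 23) = 0
Setting each factor to zero: x = 13 or x = 23

x = 13, x = 23


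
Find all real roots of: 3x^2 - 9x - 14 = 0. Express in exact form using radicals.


Using the quadratic formula: x = (-b ± sqrt(b^2 - 4ac)) / (2a)
Here a = 3, b = -9, c = -14
Discriminant = b^2 - 4ac = (-9)^2 - 4(3)(-14) = 81 + 168 = 249
Since discriminant = 249 > 0, there are two real roots.
x = (9 ± sqrt(249)) / 6
Numerically: x ≈ 4.1300 or x ≈ -1.1300

x = (9 + sqrt(249)) / 6 or x = (9 - sqrt(249)) / 6


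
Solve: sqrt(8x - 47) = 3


Square both sides: 8x - 47 = 3^2 = 9
8x = 9 + 47 = 56
x = 7
Check: sqrt(8*7 - 47) = sqrt(9) = 3 ✓

x = 7


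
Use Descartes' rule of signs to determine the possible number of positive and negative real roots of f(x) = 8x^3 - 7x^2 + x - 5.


Descartes' rule of signs:

For positive roots, count sign changes in f(x) = 8x^3 - 7x^2 + x - 5:
Signs of coefficients: +, -, +, -
Number of sign changes: 3
Possible positive real roots: 3, 1

For negative roots, examine f(-x) = -8x^3 - 7x^2 - x - 5:
Signs of coefficients: -, -, -, -
Number of sign changes: 0
Possible negative real roots: 0

Positive roots: 3 or 1; Negative roots: 0


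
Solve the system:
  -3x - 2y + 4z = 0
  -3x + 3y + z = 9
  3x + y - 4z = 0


Using Cramer's rule. Expand each determinant along the first row.
D  = (-3)*[3*(-4) - 1*1] - (-2)*[(-3)*(-4) - 1*3] + 4*[(-3)*1 - 3*3]
  = (-3)*(-13) - (-2)*(9) + 4*(-12) = 9
Dx = 0*[3*(-4) - 1*1] - (-2)*[9*(-4) - 1*0] + 4*[9*1 - 3*0]
  = 0*(-13) - (-2)*(-36) + 4*(9) = -36
Dy = (-3)*[9*(-4) - 1*0] - 0*[(-3)*(-4) - 1*3] + 4*[(-3)*0 - 9*3]
  = (-3)*(-36) - 0*(9) + 4*(-27) = 0
Dz = (-3)*[3*0 - 9*1] - (-2)*[(-3)*0 - 9*3] + 0*[(-3)*1 - 3*3]
  = (-3)*(-9) - (-2)*(-27) + 0*(-12) = -27
x = Dx/D = -36/9 = -4, y = Dy/D = 0/9 = 0, z = Dz/D = -27/9 = -3
Check eq1: (-3)(-4) + (-2)(0) + (4)(-3) = 0 = 0 ✓
Check eq2: (-3)(-4) + (3)(0) + (1)(-3) = 9 = 9 ✓
Check eq3: (3)(-4) + (1)(0) + (-4)(-3) = 0 = 0 ✓

x = -4, y = 0, z = -3


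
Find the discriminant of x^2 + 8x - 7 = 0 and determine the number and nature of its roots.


For ax^2 + bx + c = 0, discriminant D = b^2 - 4ac
Here a = 1, b = 8, c = -7
D = (8)^2 - 4(1)(-7) = 64 + 28 = 92

D = 92 > 0 but not a perfect square
The equation has 2 distinct real irrational roots.

Discriminant = 92, 2 distinct real irrational roots


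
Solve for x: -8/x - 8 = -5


Subtract -8 from both sides: -8/x = 3
Multiply both sides by x: -8 = 3 * x
Divide by 3: x = -8/3

x = -8/3


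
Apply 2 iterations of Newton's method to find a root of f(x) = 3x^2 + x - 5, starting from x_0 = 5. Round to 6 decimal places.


Newton's method: x_(n+1) = x_n - f(x_n)/f'(x_n)
f(x) = 3x^2 + x - 5
f'(x) = 6x + 1

Iteration 1:
  f(5.000000) = 75.000000
  f'(5.000000) = 31.000000
  x_1 = 5.000000 - (75.000000)/(31.000000) = 2.580645

Iteration 2:
  f(2.580645) = 17.559834
  f'(2.580645) = 16.483871
  x_2 = 2.580645 - (17.559834)/(16.483871) = 1.515372

x_2 = 1.515372


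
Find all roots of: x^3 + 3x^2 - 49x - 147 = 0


Let p(x) = x^3 + 3x^2 - 49x - 147. By the rational root theorem (leading coefficient 1), any rational root is an integer divisor of 147: try ±1, ±2, ... in turn.
Test x = 1: value = -192 ≠ 0.
Test x = -1: value = -96 ≠ 0.
Test x = 3: value = -240 ≠ 0.
Test x = -3: value = 0 ✓, so (x + 3) is a factor.
Synthetic division by (x + 3): bring down 1; 1(-3) + 3 = 0; 0(-3) - 49 = -49; (-49)(-3) - 147 = 0 → quotient x^2 - 49, remainder 0.
Solve the quadratic x^2 - 49 = 0: discriminant = 0^2 - 4(1)(-49) = 0 + 196 = 196.
sqrt(196) = 14, so x = (0 ± 14)/2: x = 7 or x = -7.
Collecting all roots found:

x = -7, x = -3, x = 7


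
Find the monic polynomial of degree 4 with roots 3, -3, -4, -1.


A monic polynomial with roots 3, -3, -4, -1 is:
p(x) = (x - 3)(x + 3)(x + 4)(x + 1)
After multiplying by (x - 3): x - 3
After multiplying by (x + 3): x^2 - 9
After multiplying by (x + 4): x^3 + 4x^2 - 9x - 36
After multiplying by (x + 1): x^4 + 5x^3 - 5x^2 - 45x - 36

x^4 + 5x^3 - 5x^2 - 45x - 36


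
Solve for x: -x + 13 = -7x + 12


Starting with: -x + 13 = -7x + 12
Move all x terms to left: (-1 + 7)x = 12 - 13
Simplify: 6x = -1
Divide both sides by 6: x = -1/6

x = -1/6


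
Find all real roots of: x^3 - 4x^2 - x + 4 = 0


Let p(x) = x^3 - 4x^2 - x + 4. By the rational root theorem (leading coefficient 1), any rational root is an integer divisor of 4: try ±1, ±2, ... in turn.
Test x = 1: value = 0 ✓, so (x - 1) is a factor.
Synthetic division by (x - 1): bring down 1; 1(1) - 4 = -3; (-3)(1) - 1 = -4; (-4)(1) + 4 = 0 → quotient x^2 - 3x - 4, remainder 0.
Solve the quadratic x^2 - 3x - 4 = 0: discriminant = (-3)^2 - 4(1)(-4) = 9 + 16 = 25.
sqrt(25) = 5, so x = (3 ± 5)/2: x = 4 or x = -1.

x = -1, x = 1, x = 4


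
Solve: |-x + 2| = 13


An absolute value equation |expr| = 13 gives two cases:
Case 1: -x + 2 = 13
  -x = 11, so x = -11
Case 2: -x + 2 = -13
  -x = -15, so x = 15

x = -11, x = 15


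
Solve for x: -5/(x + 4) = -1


Multiply both sides by (x + 4): -5 = -1(x + 4)
Distribute: -5 = -x - 4
-x = -5 + 4 = -1
x = 1

x = 1


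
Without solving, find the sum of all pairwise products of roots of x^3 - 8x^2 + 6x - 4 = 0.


By Vieta's formulas for x^3 + bx^2 + cx + d = 0:
  r1 + r2 + r3 = -b/a = 8
  r1*r2 + r1*r3 + r2*r3 = c/a = 6
  r1*r2*r3 = -d/a = 4


Sum of pairwise products = 6


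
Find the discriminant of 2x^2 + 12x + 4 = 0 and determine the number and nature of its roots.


For ax^2 + bx + c = 0, discriminant D = b^2 - 4ac
Here a = 2, b = 12, c = 4
D = (12)^2 - 4(2)(4) = 144 - 32 = 112

D = 112 > 0 but not a perfect square
The equation has 2 distinct real irrational roots.

Discriminant = 112, 2 distinct real irrational roots


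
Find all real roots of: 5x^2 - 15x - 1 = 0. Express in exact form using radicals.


Using the quadratic formula: x = (-b ± sqrt(b^2 - 4ac)) / (2a)
Here a = 5, b = -15, c = -1
Discriminant = b^2 - 4ac = (-15)^2 - 4(5)(-1) = 225 + 20 = 245
Since discriminant = 245 > 0, there are two real roots.
x = (15 ± 7*sqrt(5)) / 10
Numerically: x ≈ 3.0652 or x ≈ -0.0652

x = (15 + 7*sqrt(5)) / 10 or x = (15 - 7*sqrt(5)) / 10


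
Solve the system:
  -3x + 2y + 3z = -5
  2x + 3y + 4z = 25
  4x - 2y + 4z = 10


Using Cramer's rule. Expand each determinant along the first row.
D  = (-3)*[3*4 - 4*(-2)] - 2*[2*4 - 4*4] + 3*[2*(-2) - 3*4]
  = (-3)*(20) - 2*(-8) + 3*(-16) = -92
Dx = (-5)*[3*4 - 4*(-2)] - 2*[25*4 - 4*10] + 3*[25*(-2) - 3*10]
  = (-5)*(20) - 2*(60) + 3*(-80) = -460
Dy = (-3)*[25*4 - 4*10] - (-5)*[2*4 - 4*4] + 3*[2*10 - 25*4]
  = (-3)*(60) - (-5)*(-8) + 3*(-80) = -460
Dz = (-3)*[3*10 - 25*(-2)] - 2*[2*10 - 25*4] + (-5)*[2*(-2) - 3*4]
  = (-3)*(80) - 2*(-80) + (-5)*(-16) = 0
x = Dx/D = -460/-92 = 5, y = Dy/D = -460/-92 = 5, z = Dz/D = 0/-92 = 0
Check eq1: (-3)(5) + (2)(5) + (3)(0) = -5 = -5 ✓
Check eq2: (2)(5) + (3)(5) + (4)(0) = 25 = 25 ✓
Check eq3: (4)(5) + (-2)(5) + (4)(0) = 10 = 10 ✓

x = 5, y = 5, z = 0


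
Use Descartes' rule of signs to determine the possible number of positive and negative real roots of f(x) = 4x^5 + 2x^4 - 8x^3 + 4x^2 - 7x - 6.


Descartes' rule of signs:

For positive roots, count sign changes in f(x) = 4x^5 + 2x^4 - 8x^3 + 4x^2 - 7x - 6:
Signs of coefficients: +, +, -, +, -, -
Number of sign changes: 3
Possible positive real roots: 3, 1

For negative roots, examine f(-x) = -4x^5 + 2x^4 + 8x^3 + 4x^2 + 7x - 6:
Signs of coefficients: -, +, +, +, +, -
Number of sign changes: 2
Possible negative real roots: 2, 0

Positive roots: 3 or 1; Negative roots: 2 or 0


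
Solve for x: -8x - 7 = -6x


Starting with: -8x - 7 = -6x
Move all x terms to left: (-8 + 6)x = 0 + 7
Simplify: -2x = 7
Divide both sides by -2: x = -7/2

x = -7/2


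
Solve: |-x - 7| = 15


An absolute value equation |expr| = 15 gives two cases:
Case 1: -x - 7 = 15
  -x = 22, so x = -22
Case 2: -x - 7 = -15
  -x = -8, so x = 8

x = -22, x = 8


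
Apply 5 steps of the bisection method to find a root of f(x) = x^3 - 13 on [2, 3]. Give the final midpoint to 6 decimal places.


f(x) = x^3 - 13
f(2) = -5 < 0
f(3) = 14 > 0

Step 1: midpoint = (2.000000 + 3.000000)/2 = 2.500000
  f(2.500000) = 2.625000
  f(mid) > 0, so root is in [2.000000, 2.500000]

Step 2: midpoint = (2.000000 + 2.500000)/2 = 2.250000
  f(2.250000) = -1.609375
  f(mid) < 0, so root is in [2.250000, 2.500000]

Step 3: midpoint = (2.250000 + 2.500000)/2 = 2.375000
  f(2.375000) = 0.396484
  f(mid) > 0, so root is in [2.250000, 2.375000]

Step 4: midpoint = (2.250000 + 2.375000)/2 = 2.312500
  f(2.312500) = -0.633545
  f(mid) < 0, so root is in [2.312500, 2.375000]

Step 5: midpoint = (2.312500 + 2.375000)/2 = 2.343750
  f(2.343750) = -0.125397
  f(mid) < 0, so root is in [2.343750, 2.375000]

midpoint = 2.343750


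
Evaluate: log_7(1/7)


We need the exponent such that 7^? = 1/7
7^(-1) = 1/7^1 = 1/7
Therefore log_7(1/7) = -1

-1


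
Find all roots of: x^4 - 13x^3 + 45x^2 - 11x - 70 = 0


Let p(x) = x^4 - 13x^3 + 45x^2 - 11x - 70. By the rational root theorem (leading coefficient 1), any rational root is an integer divisor of 70: try ±1, ±2, ... in turn.
Test x = 1: value = -48 ≠ 0.
Test x = -1: value = 0 ✓, so (x + 1) is a factor.
Synthetic division by (x + 1): bring down 1; 1(-1) - 13 = -14; (-14)(-1) + 45 = 59; 59(-1) - 11 = -70; (-70)(-1) - 70 = 0 → quotient x^3 - 14x^2 + 59x - 70, remainder 0.
Continue with the quotient x^3 - 14x^2 + 59x - 70 (candidates must divide 70; re-test x = -1 first in case it repeats).
Test x = -1: value = -144 ≠ 0.
Test x = 2: value = 0 ✓, so (x - 2) is a factor.
Synthetic division by (x - 2): bring down 1; 1(2) - 14 = -12; (-12)(2) + 59 = 35; 35(2) - 70 = 0 → quotient x^2 - 12x + 35, remainder 0.
Solve the quadratic x^2 - 12x + 35 = 0: discriminant = (-12)^2 - 4(1)(35) = 144 - 140 = 4.
sqrt(4) = 2, so x = (12 ± 2)/2: x = 7 or x = 5.
Collecting all roots found:

x = -1, x = 2, x = 5, x = 7
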